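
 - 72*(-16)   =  1152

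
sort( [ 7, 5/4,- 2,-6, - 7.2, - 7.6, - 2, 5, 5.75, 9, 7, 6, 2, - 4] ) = [ - 7.6, - 7.2,-6, - 4, - 2, - 2, 5/4,2,5, 5.75,6 , 7,7,  9]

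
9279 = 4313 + 4966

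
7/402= 7/402 = 0.02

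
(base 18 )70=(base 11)105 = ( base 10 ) 126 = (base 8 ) 176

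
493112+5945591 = 6438703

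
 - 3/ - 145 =3/145 = 0.02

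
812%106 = 70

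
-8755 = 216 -8971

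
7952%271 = 93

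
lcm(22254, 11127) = 22254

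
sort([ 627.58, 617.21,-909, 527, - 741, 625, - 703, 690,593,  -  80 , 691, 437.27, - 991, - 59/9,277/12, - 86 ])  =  [  -  991, - 909, -741, - 703, - 86, - 80,-59/9, 277/12, 437.27, 527,593,  617.21 , 625, 627.58,690,691 ]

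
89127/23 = 3875 + 2/23 = 3875.09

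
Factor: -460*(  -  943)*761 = 2^2*5^1*23^2*41^1*761^1 = 330106580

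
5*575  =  2875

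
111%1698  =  111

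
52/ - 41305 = -52/41305 = -0.00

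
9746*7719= 75229374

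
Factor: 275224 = 2^3*34403^1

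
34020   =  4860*7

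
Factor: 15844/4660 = 5^( - 1 ) * 17^1 = 17/5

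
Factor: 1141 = 7^1*163^1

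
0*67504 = 0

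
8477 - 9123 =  -646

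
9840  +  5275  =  15115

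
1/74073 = 1/74073=0.00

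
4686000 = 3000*1562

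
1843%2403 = 1843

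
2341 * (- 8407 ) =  - 19680787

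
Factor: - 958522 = - 2^1 * 37^1*12953^1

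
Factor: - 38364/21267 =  - 2^2*3^(-1)*17^ (  -  1)*23^1 = -  92/51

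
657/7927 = 657/7927= 0.08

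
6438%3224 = 3214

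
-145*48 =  - 6960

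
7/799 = 7/799 = 0.01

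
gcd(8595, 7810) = 5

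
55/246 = 55/246 = 0.22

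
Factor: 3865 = 5^1 * 773^1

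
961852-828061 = 133791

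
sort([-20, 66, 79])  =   [ -20,  66 , 79] 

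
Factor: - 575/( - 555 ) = 3^(-1)*5^1*23^1*37^( - 1 )=115/111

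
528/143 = 3 + 9/13 = 3.69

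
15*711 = 10665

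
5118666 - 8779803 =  - 3661137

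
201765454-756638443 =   -  554872989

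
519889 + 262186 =782075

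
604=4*151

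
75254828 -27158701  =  48096127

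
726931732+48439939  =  775371671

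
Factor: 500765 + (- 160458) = 340307  =  11^1 *30937^1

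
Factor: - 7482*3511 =-2^1*3^1 *29^1*43^1*3511^1 = -  26269302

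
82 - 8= 74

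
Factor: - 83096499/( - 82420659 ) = 27698833/27473553 = 3^( - 3 )*419^1*66107^1*1017539^( -1 )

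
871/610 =1 + 261/610 = 1.43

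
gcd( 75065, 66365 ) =5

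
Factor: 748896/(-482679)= -249632/160893 =-2^5*3^ ( - 3)*29^1*59^( - 1)*101^( - 1 )*269^1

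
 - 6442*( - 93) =599106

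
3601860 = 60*60031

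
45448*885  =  40221480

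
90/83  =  1 + 7/83   =  1.08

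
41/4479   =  41/4479=   0.01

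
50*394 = 19700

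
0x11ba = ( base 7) 16142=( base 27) 662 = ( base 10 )4538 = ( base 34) 3vg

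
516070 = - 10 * ( - 51607) 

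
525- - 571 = 1096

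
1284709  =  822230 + 462479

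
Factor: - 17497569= - 3^1*  5832523^1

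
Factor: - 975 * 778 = - 758550= - 2^1*3^1*5^2*13^1*389^1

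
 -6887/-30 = 6887/30 = 229.57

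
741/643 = 1 + 98/643  =  1.15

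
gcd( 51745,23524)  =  1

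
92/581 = 92/581 = 0.16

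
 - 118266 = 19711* ( - 6 )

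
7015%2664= 1687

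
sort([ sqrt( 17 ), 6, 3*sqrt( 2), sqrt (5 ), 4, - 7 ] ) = [ - 7,sqrt( 5),4,sqrt( 17),3 * sqrt( 2 ), 6 ] 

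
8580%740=440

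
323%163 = 160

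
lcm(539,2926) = 20482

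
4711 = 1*4711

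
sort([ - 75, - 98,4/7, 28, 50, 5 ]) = [ - 98,  -  75,4/7, 5, 28, 50 ] 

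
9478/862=4739/431 = 11.00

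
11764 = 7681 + 4083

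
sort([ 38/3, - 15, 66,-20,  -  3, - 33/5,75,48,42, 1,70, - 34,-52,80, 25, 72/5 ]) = [ - 52, - 34, - 20, - 15, - 33/5 ,-3, 1,38/3,72/5, 25,42  ,  48, 66, 70 , 75,80 ] 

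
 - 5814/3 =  - 1938=- 1938.00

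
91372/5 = 18274 + 2/5 = 18274.40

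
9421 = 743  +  8678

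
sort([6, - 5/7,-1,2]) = [ - 1, - 5/7,2, 6 ] 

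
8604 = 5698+2906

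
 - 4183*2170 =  - 9077110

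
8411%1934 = 675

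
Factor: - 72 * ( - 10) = 2^4*3^2*5^1 = 720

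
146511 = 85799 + 60712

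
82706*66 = 5458596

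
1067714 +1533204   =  2600918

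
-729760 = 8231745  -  8961505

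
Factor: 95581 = 95581^1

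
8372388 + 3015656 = 11388044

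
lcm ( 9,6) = 18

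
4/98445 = 4/98445 = 0.00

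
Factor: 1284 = 2^2*3^1* 107^1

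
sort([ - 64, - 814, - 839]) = [ - 839, - 814, - 64]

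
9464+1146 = 10610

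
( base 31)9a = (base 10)289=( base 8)441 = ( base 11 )243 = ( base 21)dg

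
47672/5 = 47672/5 = 9534.40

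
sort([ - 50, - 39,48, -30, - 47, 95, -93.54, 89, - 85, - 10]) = [ - 93.54, - 85, - 50, - 47, - 39,-30, - 10,  48, 89, 95]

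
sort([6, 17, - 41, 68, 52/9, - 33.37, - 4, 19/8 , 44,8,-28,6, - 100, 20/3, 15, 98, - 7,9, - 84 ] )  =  [ - 100,- 84,  -  41, - 33.37, - 28, - 7, - 4, 19/8,52/9,6,6, 20/3, 8,9,  15, 17, 44, 68,98]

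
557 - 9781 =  - 9224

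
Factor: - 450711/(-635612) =2^( - 2 )*3^3*131^( - 1 )*1213^ (  -  1)*16693^1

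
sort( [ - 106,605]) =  [-106, 605 ]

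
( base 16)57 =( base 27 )36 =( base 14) 63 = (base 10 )87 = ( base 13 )69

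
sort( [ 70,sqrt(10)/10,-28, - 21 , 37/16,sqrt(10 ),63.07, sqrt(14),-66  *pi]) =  [ - 66 * pi, - 28, - 21, sqrt(10)/10,37/16,sqrt( 10), sqrt(14 ),63.07,70]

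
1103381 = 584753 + 518628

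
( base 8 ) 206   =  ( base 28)4M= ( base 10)134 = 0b10000110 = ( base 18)78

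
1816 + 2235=4051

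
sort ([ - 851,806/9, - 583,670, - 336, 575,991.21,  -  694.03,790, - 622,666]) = [ - 851 , - 694.03, - 622 , - 583, - 336 , 806/9 , 575, 666,670, 790, 991.21]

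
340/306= 10/9 = 1.11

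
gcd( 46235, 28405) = 5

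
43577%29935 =13642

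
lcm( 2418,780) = 24180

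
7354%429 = 61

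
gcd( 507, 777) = 3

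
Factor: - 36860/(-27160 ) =2^( -1 )*7^( - 1 ) * 19^1= 19/14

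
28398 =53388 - 24990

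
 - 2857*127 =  - 362839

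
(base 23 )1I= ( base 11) 38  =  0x29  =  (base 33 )18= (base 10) 41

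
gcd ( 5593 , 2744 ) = 7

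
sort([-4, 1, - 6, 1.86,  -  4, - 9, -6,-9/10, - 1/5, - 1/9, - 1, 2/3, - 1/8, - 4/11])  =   [ - 9, - 6, - 6, - 4, - 4, - 1, -9/10 ,  -  4/11, - 1/5, - 1/8, - 1/9,2/3,1, 1.86]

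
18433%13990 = 4443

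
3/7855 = 3/7855 = 0.00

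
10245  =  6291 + 3954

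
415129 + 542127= 957256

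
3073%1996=1077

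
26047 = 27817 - 1770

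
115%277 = 115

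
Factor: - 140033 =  -233^1*601^1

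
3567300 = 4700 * 759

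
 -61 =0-61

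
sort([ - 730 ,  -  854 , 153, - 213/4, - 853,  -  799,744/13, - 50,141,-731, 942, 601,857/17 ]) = [ - 854,-853, - 799,  -  731, - 730,-213/4, - 50,  857/17,744/13,141,  153, 601,942 ] 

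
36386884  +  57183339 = 93570223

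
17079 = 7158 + 9921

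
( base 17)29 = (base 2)101011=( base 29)1e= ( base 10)43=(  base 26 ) 1h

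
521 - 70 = 451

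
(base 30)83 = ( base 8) 363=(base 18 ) D9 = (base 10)243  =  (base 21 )BC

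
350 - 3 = 347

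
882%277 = 51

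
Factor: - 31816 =-2^3*41^1*97^1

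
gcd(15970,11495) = 5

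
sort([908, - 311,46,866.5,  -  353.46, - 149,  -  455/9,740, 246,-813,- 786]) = [ - 813,-786, - 353.46, - 311,  -  149,-455/9, 46,246,740 , 866.5,  908 ]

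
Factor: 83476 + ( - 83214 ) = 2^1*131^1  =  262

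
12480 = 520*24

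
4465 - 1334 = 3131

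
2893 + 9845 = 12738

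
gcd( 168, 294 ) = 42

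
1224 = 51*24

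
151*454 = 68554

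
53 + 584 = 637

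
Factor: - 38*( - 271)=10298= 2^1*19^1 *271^1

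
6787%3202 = 383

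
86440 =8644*10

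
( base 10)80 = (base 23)3B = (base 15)55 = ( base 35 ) 2A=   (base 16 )50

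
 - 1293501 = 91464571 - 92758072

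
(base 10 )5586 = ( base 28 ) 73e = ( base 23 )ack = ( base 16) 15d2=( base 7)22200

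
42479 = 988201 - 945722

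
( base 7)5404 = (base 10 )1915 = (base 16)77b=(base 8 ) 3573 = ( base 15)87A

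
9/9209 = 9/9209 = 0.00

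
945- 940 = 5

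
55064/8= 6883=6883.00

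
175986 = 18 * 9777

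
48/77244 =4/6437 = 0.00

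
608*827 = 502816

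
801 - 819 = -18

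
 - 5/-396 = 5/396  =  0.01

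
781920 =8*97740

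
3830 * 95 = 363850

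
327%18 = 3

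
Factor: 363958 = 2^1*7^1 * 25997^1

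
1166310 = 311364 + 854946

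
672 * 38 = 25536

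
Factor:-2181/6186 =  - 2^( - 1)*727^1*1031^(-1 )  =  - 727/2062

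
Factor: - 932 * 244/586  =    -  113704/293 = - 2^3*61^1*233^1 * 293^(  -  1)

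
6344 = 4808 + 1536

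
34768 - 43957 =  - 9189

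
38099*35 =1333465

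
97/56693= 97/56693 = 0.00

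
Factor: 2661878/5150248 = 1330939/2575124 = 2^(-2 )*739^1*1801^1*643781^( - 1) 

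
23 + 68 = 91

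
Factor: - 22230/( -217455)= 78/763 = 2^1*3^1*7^(-1 )*13^1*109^ ( -1 )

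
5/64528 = 5/64528=0.00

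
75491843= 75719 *997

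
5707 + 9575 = 15282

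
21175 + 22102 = 43277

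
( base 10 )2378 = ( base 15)A88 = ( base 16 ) 94A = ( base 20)5ii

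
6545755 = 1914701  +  4631054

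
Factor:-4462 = -2^1 * 23^1 * 97^1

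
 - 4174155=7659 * (  -  545)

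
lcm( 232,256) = 7424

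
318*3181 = 1011558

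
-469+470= 1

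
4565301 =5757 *793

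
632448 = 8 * 79056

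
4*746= 2984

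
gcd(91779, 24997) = 1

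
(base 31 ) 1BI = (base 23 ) 2b9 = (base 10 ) 1320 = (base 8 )2450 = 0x528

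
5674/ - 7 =-5674/7 = -810.57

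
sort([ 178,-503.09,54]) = [-503.09,54 , 178 ]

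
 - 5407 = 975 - 6382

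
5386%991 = 431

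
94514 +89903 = 184417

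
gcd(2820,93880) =20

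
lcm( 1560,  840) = 10920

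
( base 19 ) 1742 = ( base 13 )4400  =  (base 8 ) 22370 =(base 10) 9464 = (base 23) HKB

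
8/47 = 8/47= 0.17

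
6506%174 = 68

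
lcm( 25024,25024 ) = 25024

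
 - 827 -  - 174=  - 653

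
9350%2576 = 1622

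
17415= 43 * 405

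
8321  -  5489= 2832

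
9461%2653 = 1502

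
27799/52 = 27799/52 = 534.60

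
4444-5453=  - 1009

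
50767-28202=22565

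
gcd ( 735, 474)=3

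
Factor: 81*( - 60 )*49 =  - 2^2*3^5*5^1* 7^2 = - 238140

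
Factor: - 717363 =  - 3^3*163^2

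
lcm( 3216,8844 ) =35376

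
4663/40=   4663/40 = 116.58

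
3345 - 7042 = -3697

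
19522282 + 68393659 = 87915941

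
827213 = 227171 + 600042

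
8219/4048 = 8219/4048 = 2.03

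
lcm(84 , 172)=3612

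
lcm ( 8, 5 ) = 40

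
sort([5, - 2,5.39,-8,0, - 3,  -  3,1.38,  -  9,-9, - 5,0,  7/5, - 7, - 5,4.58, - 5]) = [  -  9, -9, - 8, - 7, - 5 , - 5  , - 5,  -  3, - 3,  -  2 , 0,0, 1.38,  7/5 , 4.58, 5,5.39]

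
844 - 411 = 433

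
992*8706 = 8636352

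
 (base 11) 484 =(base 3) 210100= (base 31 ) II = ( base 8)1100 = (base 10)576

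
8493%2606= 675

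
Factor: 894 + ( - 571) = 17^1 * 19^1 = 323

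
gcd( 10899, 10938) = 3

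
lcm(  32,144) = 288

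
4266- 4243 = 23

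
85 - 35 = 50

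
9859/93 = 106 + 1/93=   106.01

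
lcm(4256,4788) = 38304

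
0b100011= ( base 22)1d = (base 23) 1C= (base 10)35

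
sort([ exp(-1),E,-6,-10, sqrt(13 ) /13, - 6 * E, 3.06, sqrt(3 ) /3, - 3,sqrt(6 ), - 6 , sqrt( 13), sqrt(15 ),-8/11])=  [ - 6*E, - 10, - 6, - 6, - 3, - 8/11, sqrt( 13 ) /13,exp ( - 1),sqrt(3)/3,sqrt (6 ), E, 3.06,  sqrt(13 ),sqrt( 15 ) ] 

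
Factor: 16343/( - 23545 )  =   - 5^ ( - 1)*17^( - 1)*59^1 = - 59/85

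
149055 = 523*285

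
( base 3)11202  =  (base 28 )4G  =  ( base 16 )80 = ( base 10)128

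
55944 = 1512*37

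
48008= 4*12002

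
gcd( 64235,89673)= 1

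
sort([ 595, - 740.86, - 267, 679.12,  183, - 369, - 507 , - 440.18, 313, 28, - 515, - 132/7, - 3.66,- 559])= [ - 740.86 , - 559, - 515, - 507, - 440.18, - 369,- 267, - 132/7,- 3.66,  28,183,  313, 595, 679.12] 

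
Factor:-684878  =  - 2^1*443^1 * 773^1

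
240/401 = 240/401 = 0.60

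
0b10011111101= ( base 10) 1277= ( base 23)29c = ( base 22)2e1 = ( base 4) 103331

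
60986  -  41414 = 19572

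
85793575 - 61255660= 24537915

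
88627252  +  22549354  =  111176606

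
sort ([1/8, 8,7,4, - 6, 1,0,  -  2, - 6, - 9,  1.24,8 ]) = [ - 9,-6, - 6, - 2 , 0,1/8,1, 1.24, 4,7, 8, 8] 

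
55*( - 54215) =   -  2981825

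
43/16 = 43/16   =  2.69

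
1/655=1/655 =0.00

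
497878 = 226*2203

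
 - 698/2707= - 698/2707=-0.26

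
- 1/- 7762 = 1/7762 = 0.00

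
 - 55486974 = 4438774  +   - 59925748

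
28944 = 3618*8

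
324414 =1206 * 269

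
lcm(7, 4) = 28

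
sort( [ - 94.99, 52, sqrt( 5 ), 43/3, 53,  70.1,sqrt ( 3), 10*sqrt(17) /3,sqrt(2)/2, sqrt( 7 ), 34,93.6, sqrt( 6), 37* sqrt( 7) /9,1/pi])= [ - 94.99, 1/pi, sqrt ( 2 )/2 , sqrt( 3),sqrt(5), sqrt( 6), sqrt(  7), 37*sqrt ( 7 ) /9, 10 * sqrt( 17) /3,43/3, 34,52, 53, 70.1,93.6 ]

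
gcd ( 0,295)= 295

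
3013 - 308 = 2705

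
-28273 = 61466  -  89739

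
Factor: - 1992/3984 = -2^( - 1) = - 1/2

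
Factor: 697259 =697259^1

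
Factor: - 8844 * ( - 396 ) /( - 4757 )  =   - 52272/71 = - 2^4*3^3 * 11^2*71^ ( - 1 ) 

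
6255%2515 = 1225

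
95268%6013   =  5073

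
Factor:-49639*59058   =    -  2^1 * 3^2 * 17^1*193^1*49639^1=-2931580062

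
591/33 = 17 + 10/11 = 17.91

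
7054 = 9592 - 2538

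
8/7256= 1/907 = 0.00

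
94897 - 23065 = 71832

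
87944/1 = 87944 = 87944.00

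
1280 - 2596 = - 1316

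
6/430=3/215  =  0.01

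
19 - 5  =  14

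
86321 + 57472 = 143793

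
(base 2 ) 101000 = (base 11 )37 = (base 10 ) 40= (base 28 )1C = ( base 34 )16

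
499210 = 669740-170530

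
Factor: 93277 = 37^1*2521^1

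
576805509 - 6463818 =570341691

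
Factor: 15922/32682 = 3^( - 1) * 13^( - 1 )*19^1 = 19/39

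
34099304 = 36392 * 937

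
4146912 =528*7854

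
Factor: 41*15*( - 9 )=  - 5535 =- 3^3 *5^1*41^1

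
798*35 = 27930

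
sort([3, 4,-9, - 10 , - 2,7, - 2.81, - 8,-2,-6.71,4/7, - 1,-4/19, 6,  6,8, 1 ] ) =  [- 10  ,-9,  -  8, - 6.71, - 2.81, - 2 ,-2, -1,-4/19, 4/7,  1, 3, 4, 6,6, 7, 8 ] 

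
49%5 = 4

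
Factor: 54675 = 3^7 * 5^2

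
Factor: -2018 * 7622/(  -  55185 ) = 15381196/55185 = 2^2*3^( -1 )  *  5^ ( - 1)*13^(-1 )*37^1*103^1*283^( - 1 )*1009^1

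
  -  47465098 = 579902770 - 627367868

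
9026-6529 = 2497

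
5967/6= 1989/2 = 994.50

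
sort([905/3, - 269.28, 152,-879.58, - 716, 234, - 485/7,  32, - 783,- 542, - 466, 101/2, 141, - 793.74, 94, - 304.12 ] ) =[  -  879.58 , - 793.74, - 783,-716,-542, - 466,- 304.12, - 269.28, - 485/7 , 32, 101/2, 94,141,152,  234,  905/3 ]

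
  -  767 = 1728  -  2495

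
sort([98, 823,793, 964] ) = [ 98, 793,823 , 964]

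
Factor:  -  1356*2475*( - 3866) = 12974682600  =  2^3*3^3*5^2*11^1*113^1*1933^1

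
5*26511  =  132555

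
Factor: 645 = 3^1*5^1 * 43^1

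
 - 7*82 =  - 574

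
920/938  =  460/469 = 0.98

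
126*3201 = 403326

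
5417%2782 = 2635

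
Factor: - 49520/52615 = - 2^4 * 17^( - 1) = - 16/17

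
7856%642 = 152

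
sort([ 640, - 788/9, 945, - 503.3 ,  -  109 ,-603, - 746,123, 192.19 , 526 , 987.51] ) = [- 746, - 603, - 503.3 ,  -  109, - 788/9,123 , 192.19, 526, 640,945, 987.51 ]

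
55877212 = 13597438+42279774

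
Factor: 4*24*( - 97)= - 9312 = -  2^5*3^1*97^1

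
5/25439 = 5/25439= 0.00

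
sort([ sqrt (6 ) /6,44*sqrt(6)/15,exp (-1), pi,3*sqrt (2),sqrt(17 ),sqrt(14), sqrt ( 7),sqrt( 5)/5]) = [ exp( - 1), sqrt(6) /6,sqrt(5)/5  ,  sqrt( 7 ), pi,sqrt( 14),sqrt(17 ), 3*sqrt(2),44 * sqrt(6)/15 ] 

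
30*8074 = 242220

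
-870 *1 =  - 870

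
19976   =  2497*8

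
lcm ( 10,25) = 50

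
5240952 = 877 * 5976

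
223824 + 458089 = 681913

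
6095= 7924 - 1829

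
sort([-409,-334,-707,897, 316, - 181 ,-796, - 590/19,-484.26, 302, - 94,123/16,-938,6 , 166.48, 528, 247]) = [ - 938,-796, - 707, - 484.26, - 409,-334, - 181,- 94,-590/19,6 , 123/16, 166.48, 247, 302,  316, 528,897 ]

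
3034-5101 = -2067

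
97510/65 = 1500+2/13  =  1500.15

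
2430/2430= 1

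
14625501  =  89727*163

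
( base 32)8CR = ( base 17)1cd1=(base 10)8603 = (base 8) 20633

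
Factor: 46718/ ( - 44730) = - 3^ ( - 2) *5^( - 1) * 47^1 = - 47/45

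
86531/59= 1466 + 37/59 = 1466.63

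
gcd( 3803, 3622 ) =1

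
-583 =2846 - 3429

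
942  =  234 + 708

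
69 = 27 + 42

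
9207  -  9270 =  - 63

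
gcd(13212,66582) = 18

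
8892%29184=8892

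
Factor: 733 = 733^1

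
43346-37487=5859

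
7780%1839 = 424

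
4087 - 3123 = 964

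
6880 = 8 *860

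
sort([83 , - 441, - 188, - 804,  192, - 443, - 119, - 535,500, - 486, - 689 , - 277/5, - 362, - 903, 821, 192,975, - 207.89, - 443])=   [ - 903,  -  804, - 689, - 535 , - 486, - 443, - 443, - 441, - 362,  -  207.89, - 188, - 119, - 277/5,83 , 192 , 192,500,821,  975] 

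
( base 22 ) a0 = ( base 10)220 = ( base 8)334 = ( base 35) 6A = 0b11011100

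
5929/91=65 + 2/13 = 65.15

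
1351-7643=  - 6292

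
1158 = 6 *193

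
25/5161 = 25/5161 = 0.00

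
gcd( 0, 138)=138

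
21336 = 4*5334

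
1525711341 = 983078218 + 542633123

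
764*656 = 501184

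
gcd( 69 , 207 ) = 69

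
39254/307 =39254/307=127.86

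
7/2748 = 7/2748=0.00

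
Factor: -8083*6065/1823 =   -  49023395/1823 = - 5^1*59^1*137^1*1213^1*1823^ ( - 1 ) 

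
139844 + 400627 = 540471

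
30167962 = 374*80663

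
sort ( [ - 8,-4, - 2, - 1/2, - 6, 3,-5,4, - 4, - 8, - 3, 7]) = [ - 8, - 8, - 6, - 5, - 4,-4, - 3, - 2, - 1/2, 3, 4, 7] 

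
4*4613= 18452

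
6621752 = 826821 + 5794931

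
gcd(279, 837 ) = 279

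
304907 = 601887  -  296980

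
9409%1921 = 1725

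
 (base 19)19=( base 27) 11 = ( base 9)31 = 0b11100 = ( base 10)28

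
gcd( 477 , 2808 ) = 9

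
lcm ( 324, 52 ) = 4212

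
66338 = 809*82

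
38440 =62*620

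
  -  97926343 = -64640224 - 33286119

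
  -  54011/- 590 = 91 + 321/590 = 91.54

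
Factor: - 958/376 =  - 2^(  -  2)*47^(  -  1)*479^1 = - 479/188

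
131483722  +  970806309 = 1102290031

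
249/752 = 249/752 = 0.33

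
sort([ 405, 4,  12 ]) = [ 4,12,405]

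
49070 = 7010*7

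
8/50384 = 1/6298 = 0.00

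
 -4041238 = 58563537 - 62604775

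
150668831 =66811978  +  83856853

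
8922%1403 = 504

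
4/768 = 1/192 = 0.01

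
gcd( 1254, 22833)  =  3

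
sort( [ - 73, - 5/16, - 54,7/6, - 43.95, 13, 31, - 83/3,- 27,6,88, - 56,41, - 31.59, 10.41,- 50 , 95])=[ - 73, - 56, - 54,  -  50,-43.95, - 31.59, - 83/3,-27, -5/16,7/6, 6,10.41,13,31 , 41,88,95]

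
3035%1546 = 1489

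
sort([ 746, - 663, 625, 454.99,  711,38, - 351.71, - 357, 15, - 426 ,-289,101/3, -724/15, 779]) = [  -  663, - 426, - 357, -351.71,- 289, - 724/15, 15, 101/3,  38, 454.99, 625, 711, 746, 779 ] 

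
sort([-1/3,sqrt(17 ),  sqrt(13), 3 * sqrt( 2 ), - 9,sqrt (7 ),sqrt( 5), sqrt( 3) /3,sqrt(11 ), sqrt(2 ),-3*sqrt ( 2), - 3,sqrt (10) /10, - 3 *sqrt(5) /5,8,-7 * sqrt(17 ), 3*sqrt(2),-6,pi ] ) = [ - 7*sqrt(17), - 9,-6, - 3 * sqrt ( 2), - 3, - 3*sqrt(5)/5, - 1/3, sqrt (10 ) /10, sqrt(3 )/3, sqrt ( 2 ), sqrt(5), sqrt( 7),  pi,sqrt(11 ),sqrt( 13 ), sqrt( 17 ), 3*sqrt (2), 3 * sqrt(2),8]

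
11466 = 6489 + 4977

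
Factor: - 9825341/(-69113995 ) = 5^ (-1 )*499^( -1 )*27701^( - 1) * 9825341^1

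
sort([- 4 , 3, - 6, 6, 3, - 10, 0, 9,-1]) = [-10, - 6, - 4,  -  1, 0,3, 3 , 6, 9 ] 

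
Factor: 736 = 2^5*23^1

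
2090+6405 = 8495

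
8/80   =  1/10 = 0.10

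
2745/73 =37+44/73  =  37.60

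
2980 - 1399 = 1581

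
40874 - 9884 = 30990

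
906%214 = 50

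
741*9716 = 7199556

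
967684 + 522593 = 1490277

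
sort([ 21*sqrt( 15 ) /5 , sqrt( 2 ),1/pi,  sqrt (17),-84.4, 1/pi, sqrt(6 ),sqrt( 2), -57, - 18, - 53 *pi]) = [ - 53*pi,- 84.4, - 57,  -  18,1/pi,1/pi, sqrt( 2), sqrt(2 ), sqrt(6),sqrt(17),21*sqrt( 15) /5]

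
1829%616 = 597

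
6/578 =3/289=0.01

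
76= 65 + 11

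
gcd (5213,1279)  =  1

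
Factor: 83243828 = 2^2*1627^1*12791^1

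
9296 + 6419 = 15715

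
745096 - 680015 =65081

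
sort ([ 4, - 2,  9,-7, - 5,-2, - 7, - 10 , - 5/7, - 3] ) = [ - 10,-7, - 7, - 5, - 3,  -  2, - 2, - 5/7, 4,9] 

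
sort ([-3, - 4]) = [-4, - 3]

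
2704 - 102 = 2602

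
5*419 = 2095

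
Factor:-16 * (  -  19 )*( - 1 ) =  - 304 = -2^4*19^1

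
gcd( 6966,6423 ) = 3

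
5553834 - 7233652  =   - 1679818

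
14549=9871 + 4678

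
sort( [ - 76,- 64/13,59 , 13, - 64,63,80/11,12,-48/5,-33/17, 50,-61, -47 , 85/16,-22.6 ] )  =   [ -76, - 64, -61, - 47,-22.6, - 48/5, - 64/13,  -  33/17, 85/16 , 80/11,12, 13,50, 59, 63 ] 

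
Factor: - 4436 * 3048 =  - 13520928 = - 2^5*3^1*127^1*1109^1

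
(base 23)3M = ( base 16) 5B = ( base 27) 3A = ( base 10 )91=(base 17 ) 56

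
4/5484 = 1/1371=0.00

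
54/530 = 27/265 = 0.10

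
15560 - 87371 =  - 71811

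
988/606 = 494/303 = 1.63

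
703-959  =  - 256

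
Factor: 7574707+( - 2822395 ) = 4752312 = 2^3 * 3^1*198013^1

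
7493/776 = 9 + 509/776 = 9.66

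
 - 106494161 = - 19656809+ - 86837352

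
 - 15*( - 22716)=340740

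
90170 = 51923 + 38247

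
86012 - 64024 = 21988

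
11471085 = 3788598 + 7682487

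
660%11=0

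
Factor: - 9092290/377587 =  - 2^1*5^1 * 7^( - 1)*17^ ( - 1 ) * 19^(  -  1)*167^( - 1) * 487^1*1867^1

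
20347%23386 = 20347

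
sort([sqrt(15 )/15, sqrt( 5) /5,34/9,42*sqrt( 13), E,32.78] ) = [sqrt( 15)/15, sqrt( 5 ) /5,  E, 34/9,32.78, 42*sqrt(13)]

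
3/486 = 1/162 = 0.01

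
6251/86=72+59/86  =  72.69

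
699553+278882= 978435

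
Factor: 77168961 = 3^2*43^1 * 199403^1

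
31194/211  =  31194/211 = 147.84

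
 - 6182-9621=-15803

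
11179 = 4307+6872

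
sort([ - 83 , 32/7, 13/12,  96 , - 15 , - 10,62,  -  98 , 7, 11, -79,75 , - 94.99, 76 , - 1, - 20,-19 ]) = [ - 98,-94.99,  -  83 , - 79 , - 20, - 19, - 15,-10 ,  -  1,13/12,  32/7,7,11,62, 75 , 76,  96 ] 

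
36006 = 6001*6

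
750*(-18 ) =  - 13500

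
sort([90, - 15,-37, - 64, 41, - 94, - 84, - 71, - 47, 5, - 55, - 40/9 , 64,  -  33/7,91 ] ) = [ - 94, - 84,-71, - 64, -55,-47,-37, - 15, - 33/7, - 40/9,5, 41, 64,90, 91]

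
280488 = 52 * 5394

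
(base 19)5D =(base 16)6c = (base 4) 1230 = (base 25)48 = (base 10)108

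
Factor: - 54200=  - 2^3*5^2*271^1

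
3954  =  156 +3798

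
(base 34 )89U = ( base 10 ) 9584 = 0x2570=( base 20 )13J4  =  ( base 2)10010101110000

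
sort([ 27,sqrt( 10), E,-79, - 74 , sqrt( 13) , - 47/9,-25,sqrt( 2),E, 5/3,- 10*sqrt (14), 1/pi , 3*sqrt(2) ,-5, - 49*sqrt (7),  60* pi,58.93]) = [ - 49*sqrt( 7), - 79 , - 74, - 10*sqrt( 14), -25, - 47/9, - 5,1/pi, sqrt( 2),5/3,E,E, sqrt( 10),sqrt ( 13),3*sqrt(2 ),27,58.93,60 * pi ] 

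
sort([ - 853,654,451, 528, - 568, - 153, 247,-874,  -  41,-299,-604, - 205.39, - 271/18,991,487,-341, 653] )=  [ - 874, - 853, - 604, - 568 , - 341  , - 299, - 205.39, - 153, - 41, - 271/18,247,451,487, 528, 653, 654,991]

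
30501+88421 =118922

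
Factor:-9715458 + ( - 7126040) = -16841498 = - 2^1*8420749^1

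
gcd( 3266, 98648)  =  2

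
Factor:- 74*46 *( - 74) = 2^3*23^1*37^2 = 251896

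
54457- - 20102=74559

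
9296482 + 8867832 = 18164314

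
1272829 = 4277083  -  3004254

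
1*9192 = 9192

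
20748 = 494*42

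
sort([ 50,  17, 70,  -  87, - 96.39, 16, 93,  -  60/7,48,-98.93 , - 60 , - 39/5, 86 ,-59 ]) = [ - 98.93, - 96.39,-87 , - 60, -59, - 60/7, - 39/5 , 16, 17, 48, 50, 70, 86, 93 ]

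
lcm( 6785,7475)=441025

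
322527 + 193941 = 516468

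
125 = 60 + 65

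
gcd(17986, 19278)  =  34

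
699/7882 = 699/7882   =  0.09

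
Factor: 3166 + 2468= 2^1*3^2*313^1 = 5634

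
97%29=10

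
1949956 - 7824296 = - 5874340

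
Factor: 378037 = 11^1*34367^1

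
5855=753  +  5102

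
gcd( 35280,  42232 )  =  8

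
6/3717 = 2/1239= 0.00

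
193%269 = 193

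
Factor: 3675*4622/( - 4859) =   -  2^1*3^1 * 5^2*7^2*43^ (-1)*113^( - 1 )*2311^1 =- 16985850/4859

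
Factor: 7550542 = 2^1*43^1*87797^1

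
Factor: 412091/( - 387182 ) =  - 943/886= - 2^( - 1) * 23^1* 41^1 * 443^( - 1)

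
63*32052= 2019276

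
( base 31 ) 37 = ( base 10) 100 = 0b1100100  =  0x64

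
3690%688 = 250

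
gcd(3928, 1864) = 8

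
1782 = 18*99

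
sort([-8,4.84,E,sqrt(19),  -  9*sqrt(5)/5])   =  [  -  8, - 9*sqrt( 5)/5,E, sqrt(19),4.84]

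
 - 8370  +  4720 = - 3650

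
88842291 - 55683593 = 33158698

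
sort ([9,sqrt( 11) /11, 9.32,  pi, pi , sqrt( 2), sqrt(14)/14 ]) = [ sqrt(14) /14, sqrt( 11 ) /11 , sqrt(2), pi , pi,9,9.32 ]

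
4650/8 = 581+1/4 = 581.25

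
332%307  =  25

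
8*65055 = 520440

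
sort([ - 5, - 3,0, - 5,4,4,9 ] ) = [  -  5, - 5 , - 3, 0,  4,  4, 9]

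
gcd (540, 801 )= 9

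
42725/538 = 42725/538 = 79.41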